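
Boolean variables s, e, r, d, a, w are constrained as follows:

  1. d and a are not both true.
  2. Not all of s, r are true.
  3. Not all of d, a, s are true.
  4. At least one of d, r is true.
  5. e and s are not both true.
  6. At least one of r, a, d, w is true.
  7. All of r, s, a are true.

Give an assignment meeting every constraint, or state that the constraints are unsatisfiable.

Unsatisfiable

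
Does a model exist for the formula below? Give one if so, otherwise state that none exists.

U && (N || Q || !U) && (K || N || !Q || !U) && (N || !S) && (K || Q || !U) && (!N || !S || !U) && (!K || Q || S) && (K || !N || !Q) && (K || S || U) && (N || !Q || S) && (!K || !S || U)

Unit clause (U) forces U = True.
Try S = True:
  (N || !S) forces N = True.
  clause (!N || !S || !U) is falsified — backtrack.
So S = False.
Set K = True.
  then (!K || Q || S) forces Q = True.
  then (N || !Q || S) forces N = True.
All clauses satisfied.

S = False, U = True, K = True, N = True, Q = True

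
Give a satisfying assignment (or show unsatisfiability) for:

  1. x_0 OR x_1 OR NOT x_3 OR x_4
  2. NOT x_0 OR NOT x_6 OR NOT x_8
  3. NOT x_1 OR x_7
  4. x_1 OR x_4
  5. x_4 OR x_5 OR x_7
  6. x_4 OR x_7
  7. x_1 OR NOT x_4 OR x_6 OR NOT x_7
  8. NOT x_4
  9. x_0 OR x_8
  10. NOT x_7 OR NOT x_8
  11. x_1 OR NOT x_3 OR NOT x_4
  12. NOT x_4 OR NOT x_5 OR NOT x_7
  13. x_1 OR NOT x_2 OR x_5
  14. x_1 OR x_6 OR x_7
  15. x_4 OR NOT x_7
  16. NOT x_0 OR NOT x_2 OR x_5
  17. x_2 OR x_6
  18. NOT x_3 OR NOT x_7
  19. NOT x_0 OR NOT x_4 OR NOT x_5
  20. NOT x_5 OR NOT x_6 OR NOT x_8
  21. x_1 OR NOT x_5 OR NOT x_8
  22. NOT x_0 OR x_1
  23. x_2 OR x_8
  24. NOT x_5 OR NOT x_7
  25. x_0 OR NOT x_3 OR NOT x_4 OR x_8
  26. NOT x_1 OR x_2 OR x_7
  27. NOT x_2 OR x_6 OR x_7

UNSATISFIABLE

Case x_4 = True:
  Clause (NOT x_4) is falsified — contradiction.
Case x_4 = False:
  (x_1 OR x_4) forces x_1 = True.
  (NOT x_1 OR x_7) forces x_7 = True.
  Clause (x_4 OR NOT x_7) is falsified — contradiction.
Both cases fail, so the formula is unsatisfiable.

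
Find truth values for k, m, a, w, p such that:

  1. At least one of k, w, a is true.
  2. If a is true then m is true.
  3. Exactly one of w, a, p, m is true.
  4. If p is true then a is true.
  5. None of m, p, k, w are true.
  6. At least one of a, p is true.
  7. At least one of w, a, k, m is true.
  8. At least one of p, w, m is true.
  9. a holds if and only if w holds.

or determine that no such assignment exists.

Case p = True:
  Constraint (5) is violated (p=T) — contradiction.
Case p = False:
  (5) forces m = False.
  (2) with m=F forces a = False.
  Constraint (6) is violated (a=F, p=F) — contradiction.
Both cases fail — unsatisfiable.

Unsatisfiable — no assignment works.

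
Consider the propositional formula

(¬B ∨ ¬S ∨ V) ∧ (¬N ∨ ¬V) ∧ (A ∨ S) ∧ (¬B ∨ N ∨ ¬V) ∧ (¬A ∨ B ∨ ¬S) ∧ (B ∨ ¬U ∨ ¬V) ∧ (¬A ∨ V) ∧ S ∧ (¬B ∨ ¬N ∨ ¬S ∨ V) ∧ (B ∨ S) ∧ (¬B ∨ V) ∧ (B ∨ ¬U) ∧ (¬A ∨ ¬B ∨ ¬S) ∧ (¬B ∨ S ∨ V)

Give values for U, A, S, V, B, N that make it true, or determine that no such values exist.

Unit clause (S) forces S = True.
Try U = True:
  (B ∨ ¬U) forces B = True.
  (¬B ∨ ¬S ∨ V) forces V = True.
  (¬N ∨ ¬V) forces N = False.
  clause (¬B ∨ N ∨ ¬V) is falsified — backtrack.
So U = False.
Try A = True:
  (¬A ∨ B ∨ ¬S) forces B = True.
  clause (¬A ∨ ¬B ∨ ¬S) is falsified — backtrack.
So A = False.
Set V = True.
  then (¬N ∨ ¬V) forces N = False.
  then (¬B ∨ N ∨ ¬V) forces B = False.
All clauses satisfied.

U: False, A: False, S: True, V: True, B: False, N: False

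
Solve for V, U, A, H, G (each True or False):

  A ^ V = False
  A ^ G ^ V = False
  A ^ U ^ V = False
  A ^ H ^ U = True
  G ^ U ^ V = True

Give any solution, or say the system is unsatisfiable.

V = True, U = False, A = True, H = False, G = False

A ^ V = T ^ T = False ✓
A ^ G ^ V = T ^ F ^ T = False ✓
A ^ U ^ V = T ^ F ^ T = False ✓
A ^ H ^ U = T ^ F ^ F = True ✓
G ^ U ^ V = F ^ F ^ T = True ✓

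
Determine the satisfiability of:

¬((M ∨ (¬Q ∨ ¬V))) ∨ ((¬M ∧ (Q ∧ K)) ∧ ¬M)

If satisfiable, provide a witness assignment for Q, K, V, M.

Q: True, K: True, V: True, M: False

  ¬((M ∨ (¬Q ∨ ¬V))) ∨ ((¬M ∧ (Q ∧ K)) ∧ ¬M) = True
    ¬((M ∨ (¬Q ∨ ¬V))) = True
      M ∨ (¬Q ∨ ¬V) = False
        ¬Q ∨ ¬V = False
          ¬Q = False
          ¬V = False
    (¬M ∧ (Q ∧ K)) ∧ ¬M = True
      ¬M ∧ (Q ∧ K) = True
        ¬M = True
        Q ∧ K = True
      ¬M = True
The formula evaluates to True.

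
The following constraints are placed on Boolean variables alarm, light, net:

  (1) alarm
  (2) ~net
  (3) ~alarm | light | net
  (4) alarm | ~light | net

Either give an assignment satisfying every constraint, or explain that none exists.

Unit clause (alarm) forces alarm = True.
Unit clause (~net) forces net = False.
In (~alarm | light | net) only light is left, so light = True.
All clauses satisfied.

alarm = True, light = True, net = False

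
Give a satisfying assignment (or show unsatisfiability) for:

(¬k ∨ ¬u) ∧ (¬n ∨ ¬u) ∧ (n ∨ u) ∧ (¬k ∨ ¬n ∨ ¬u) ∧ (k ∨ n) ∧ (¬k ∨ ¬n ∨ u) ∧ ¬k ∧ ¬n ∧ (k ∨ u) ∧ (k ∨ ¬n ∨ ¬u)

The formula is unsatisfiable.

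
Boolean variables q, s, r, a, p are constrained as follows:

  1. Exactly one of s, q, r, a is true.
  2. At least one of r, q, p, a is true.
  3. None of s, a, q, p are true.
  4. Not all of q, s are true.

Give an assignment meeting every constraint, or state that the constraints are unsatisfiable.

q=F; s=F; r=T; a=F; p=F

  (1) {s, q, r, a}: 1 true — exactly one ✓
  (2) {r, q, p, a}: 1 true — at least one ✓
  (3) {s, a, q, p}: 0 true — none ✓
  (4) {q, s}: 0/2 true — not all ✓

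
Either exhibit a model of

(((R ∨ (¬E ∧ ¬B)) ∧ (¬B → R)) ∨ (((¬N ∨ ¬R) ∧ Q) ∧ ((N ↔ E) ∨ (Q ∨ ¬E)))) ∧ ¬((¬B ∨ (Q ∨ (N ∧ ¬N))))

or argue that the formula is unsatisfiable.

Q = False, E = True, B = True, N = False, R = True

  ((R ∨ (¬E ∧ ¬B)) ∧ (¬B → R)) ∨ (((¬N ∨ ¬R) ∧ Q) ∧ ((N ↔ E) ∨ (Q ∨ ¬E))) = True
    (R ∨ (¬E ∧ ¬B)) ∧ (¬B → R) = True
      R ∨ (¬E ∧ ¬B) = True
        ¬E ∧ ¬B = False
          ¬E = False
          ¬B = False
      ¬B → R = True
        ¬B = False
    ((¬N ∨ ¬R) ∧ Q) ∧ ((N ↔ E) ∨ (Q ∨ ¬E)) = False
      (¬N ∨ ¬R) ∧ Q = False
        ¬N ∨ ¬R = True
          ¬N = True
          ¬R = False
      (N ↔ E) ∨ (Q ∨ ¬E) = False
        N ↔ E = False
        Q ∨ ¬E = False
          ¬E = False
  ¬((¬B ∨ (Q ∨ (N ∧ ¬N)))) = True
    ¬B ∨ (Q ∨ (N ∧ ¬N)) = False
      ¬B = False
      Q ∨ (N ∧ ¬N) = False
        N ∧ ¬N = False
          ¬N = True
Both conjuncts True, so the formula holds.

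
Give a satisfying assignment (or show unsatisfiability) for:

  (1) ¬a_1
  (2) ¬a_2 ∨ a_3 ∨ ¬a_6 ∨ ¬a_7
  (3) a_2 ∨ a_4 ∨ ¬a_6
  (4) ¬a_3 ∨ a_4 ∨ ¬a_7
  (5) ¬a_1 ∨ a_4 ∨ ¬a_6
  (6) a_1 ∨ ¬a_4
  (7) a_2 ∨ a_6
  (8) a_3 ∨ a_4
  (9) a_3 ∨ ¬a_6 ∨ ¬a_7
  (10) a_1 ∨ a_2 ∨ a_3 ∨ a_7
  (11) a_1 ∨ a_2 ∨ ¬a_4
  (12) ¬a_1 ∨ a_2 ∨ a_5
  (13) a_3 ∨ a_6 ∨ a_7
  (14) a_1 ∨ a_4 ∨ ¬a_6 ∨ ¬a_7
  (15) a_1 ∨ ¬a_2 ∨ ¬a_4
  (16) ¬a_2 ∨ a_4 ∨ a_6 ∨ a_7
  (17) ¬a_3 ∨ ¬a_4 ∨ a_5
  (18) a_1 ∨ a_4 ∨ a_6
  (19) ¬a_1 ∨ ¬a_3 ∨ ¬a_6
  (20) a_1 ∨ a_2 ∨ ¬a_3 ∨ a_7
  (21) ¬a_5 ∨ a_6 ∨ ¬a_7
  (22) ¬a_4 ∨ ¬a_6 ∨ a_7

a_1: False, a_2: True, a_3: True, a_4: False, a_5: True, a_6: True, a_7: False

Unit clause (¬a_1) forces a_1 = False.
In (a_1 ∨ ¬a_4) only ¬a_4 is left, so a_4 = False.
In (a_3 ∨ a_4) only a_3 is left, so a_3 = True.
In (a_1 ∨ a_4 ∨ a_6) only a_6 is left, so a_6 = True.
In (a_2 ∨ a_4 ∨ ¬a_6) only a_2 is left, so a_2 = True.
In (¬a_3 ∨ a_4 ∨ ¬a_7) only ¬a_7 is left, so a_7 = False.
Set a_5 = True.
All clauses satisfied.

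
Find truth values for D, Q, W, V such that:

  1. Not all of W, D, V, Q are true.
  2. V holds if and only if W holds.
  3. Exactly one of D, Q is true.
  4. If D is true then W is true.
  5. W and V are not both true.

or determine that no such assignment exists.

D = False, Q = True, W = False, V = False

  (1) {W, D, V, Q}: 1/4 true — not all ✓
  (2) V=F, W=F — same ✓
  (3) {D, Q}: 1 true — exactly one ✓
  (4) D=F ⇒ W: vacuous ✓
  (5) W=F, V=F — not both ✓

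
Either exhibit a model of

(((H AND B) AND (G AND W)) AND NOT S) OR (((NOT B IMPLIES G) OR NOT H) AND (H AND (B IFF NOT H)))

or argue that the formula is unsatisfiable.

S=T; G=T; H=T; B=F; W=T

  (((H AND B) AND (G AND W)) AND NOT S) OR (((NOT B IMPLIES G) OR NOT H) AND (H AND (B IFF NOT H))) = True
    ((H AND B) AND (G AND W)) AND NOT S = False
      (H AND B) AND (G AND W) = False
        H AND B = False
        G AND W = True
      NOT S = False
    ((NOT B IMPLIES G) OR NOT H) AND (H AND (B IFF NOT H)) = True
      (NOT B IMPLIES G) OR NOT H = True
        NOT B IMPLIES G = True
          NOT B = True
        NOT H = False
      H AND (B IFF NOT H) = True
        B IFF NOT H = True
          NOT H = False
The formula evaluates to True.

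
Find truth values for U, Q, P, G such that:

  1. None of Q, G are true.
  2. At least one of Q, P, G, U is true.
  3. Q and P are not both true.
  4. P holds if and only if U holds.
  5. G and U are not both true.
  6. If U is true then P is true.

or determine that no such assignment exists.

U: True; Q: False; P: True; G: False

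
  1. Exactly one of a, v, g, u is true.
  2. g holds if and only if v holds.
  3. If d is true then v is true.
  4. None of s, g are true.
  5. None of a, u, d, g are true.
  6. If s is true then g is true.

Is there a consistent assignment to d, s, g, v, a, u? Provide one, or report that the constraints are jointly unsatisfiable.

Case a = True:
  Constraint (5) is violated (a=T) — contradiction.
Case a = False:
  (4) forces s = False.
  (4) forces g = False.
  (2) with g=F forces v = False.
  (1) with a=F, v=F, g=F forces u = True.
  Constraint (5) is violated (u=T) — contradiction.
Both cases fail — unsatisfiable.

The formula is unsatisfiable.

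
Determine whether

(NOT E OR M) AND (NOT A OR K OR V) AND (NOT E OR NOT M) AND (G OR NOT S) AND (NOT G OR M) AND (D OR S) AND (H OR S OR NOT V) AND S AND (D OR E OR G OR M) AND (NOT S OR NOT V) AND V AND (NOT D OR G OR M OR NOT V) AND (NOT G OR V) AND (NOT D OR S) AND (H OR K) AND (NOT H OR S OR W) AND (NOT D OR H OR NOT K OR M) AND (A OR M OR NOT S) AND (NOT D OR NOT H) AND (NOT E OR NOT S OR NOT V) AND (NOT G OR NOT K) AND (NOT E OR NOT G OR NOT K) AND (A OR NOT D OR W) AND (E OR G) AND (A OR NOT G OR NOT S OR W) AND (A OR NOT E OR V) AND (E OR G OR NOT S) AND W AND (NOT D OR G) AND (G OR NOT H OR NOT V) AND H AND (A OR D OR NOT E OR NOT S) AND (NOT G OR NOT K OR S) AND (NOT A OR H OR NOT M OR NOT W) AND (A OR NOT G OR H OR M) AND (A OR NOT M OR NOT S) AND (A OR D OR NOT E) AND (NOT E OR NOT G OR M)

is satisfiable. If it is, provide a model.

Case V = True:
  (S) forces S = True.
  Clause (NOT S OR NOT V) is falsified — contradiction.
Case V = False:
  Clause (V) is falsified — contradiction.
Both cases fail, so the formula is unsatisfiable.

The formula is unsatisfiable.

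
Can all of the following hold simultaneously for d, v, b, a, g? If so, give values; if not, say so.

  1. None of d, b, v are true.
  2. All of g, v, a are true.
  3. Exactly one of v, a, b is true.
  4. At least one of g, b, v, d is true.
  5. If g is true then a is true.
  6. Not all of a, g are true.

Case v = True:
  Constraint (1) is violated (v=T) — contradiction.
Case v = False:
  Constraint (2) is violated (v=F) — contradiction.
Both cases fail — unsatisfiable.

UNSATISFIABLE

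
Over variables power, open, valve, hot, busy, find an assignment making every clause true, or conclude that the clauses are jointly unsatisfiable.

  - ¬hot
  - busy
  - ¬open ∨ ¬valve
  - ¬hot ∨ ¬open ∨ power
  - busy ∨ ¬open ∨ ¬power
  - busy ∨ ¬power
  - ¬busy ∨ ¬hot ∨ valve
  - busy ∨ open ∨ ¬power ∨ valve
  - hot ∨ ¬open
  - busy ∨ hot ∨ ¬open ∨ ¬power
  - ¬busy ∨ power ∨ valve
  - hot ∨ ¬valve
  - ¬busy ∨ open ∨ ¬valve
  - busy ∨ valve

power = True; open = False; valve = False; hot = False; busy = True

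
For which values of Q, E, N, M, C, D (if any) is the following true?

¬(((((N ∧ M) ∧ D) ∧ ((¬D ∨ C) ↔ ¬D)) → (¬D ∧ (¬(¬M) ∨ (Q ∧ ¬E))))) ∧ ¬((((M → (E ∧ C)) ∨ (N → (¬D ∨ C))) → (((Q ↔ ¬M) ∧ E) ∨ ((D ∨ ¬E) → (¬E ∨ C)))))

Case D = True: the formula simplifies to ¬(¬(((N ∧ M) ∧ ¬C))) ∧ ¬((((M → (E ∧ C)) ∨ (N → C)) → (((Q ↔ ¬M) ∧ E) ∨ (¬E ∨ C)))).
  C = True: the conjunct ¬(¬(((N ∧ M) ∧ ¬C))) becomes ¬(¬False) = False.
  C = False: simplifies to ¬(¬((N ∧ M))) ∧ ¬(((¬M ∨ ¬N) → (((Q ↔ ¬M) ∧ E) ∨ ¬E))).
    M = True: simplifies to ¬(¬N) ∧ ¬((¬N → ((¬Q ∧ E) ∨ ¬E))).
      N = True: the conjunct ¬((¬N → ((¬Q ∧ E) ∨ ¬E))) becomes ¬((False → ((¬Q ∧ E) ∨ ¬E))) = False.
      N = False: the conjunct ¬(¬N) becomes ¬(¬False) = False.
    M = False: the conjunct ¬(¬((N ∧ M))) becomes ¬(¬False) = False.
Case D = False: the conjunct ¬(((((N ∧ M) ∧ D) ∧ ((¬D ∨ C) ↔ ¬D)) → (¬D ∧ (¬(¬M) ∨ (Q ∧ ¬E))))) becomes ¬((False → (¬(¬M) ∨ (Q ∧ ¬E)))) = False.
Both cases fail — unsatisfiable.

The formula is unsatisfiable.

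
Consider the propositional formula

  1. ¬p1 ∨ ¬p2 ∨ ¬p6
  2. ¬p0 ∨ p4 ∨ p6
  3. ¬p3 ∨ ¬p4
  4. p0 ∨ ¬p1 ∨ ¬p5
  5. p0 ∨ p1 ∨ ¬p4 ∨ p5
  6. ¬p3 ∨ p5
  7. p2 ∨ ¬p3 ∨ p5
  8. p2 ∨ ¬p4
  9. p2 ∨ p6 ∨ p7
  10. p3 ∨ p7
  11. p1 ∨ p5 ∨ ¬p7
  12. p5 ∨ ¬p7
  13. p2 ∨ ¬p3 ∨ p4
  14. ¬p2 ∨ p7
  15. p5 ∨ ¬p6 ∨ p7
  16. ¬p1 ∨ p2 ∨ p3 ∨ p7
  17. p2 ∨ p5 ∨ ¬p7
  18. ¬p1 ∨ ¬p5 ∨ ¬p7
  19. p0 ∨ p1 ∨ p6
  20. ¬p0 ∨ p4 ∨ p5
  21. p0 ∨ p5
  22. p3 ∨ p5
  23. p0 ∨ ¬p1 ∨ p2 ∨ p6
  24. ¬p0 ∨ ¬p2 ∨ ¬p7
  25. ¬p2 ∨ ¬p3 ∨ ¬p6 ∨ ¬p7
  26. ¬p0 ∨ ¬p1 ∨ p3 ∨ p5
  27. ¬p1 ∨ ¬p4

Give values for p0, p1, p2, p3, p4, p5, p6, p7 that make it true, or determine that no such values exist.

p0 = False, p1 = False, p2 = True, p3 = False, p4 = True, p5 = True, p6 = True, p7 = True

Set p0 = False.
  then (p0 ∨ p5) forces p5 = True.
  then (p0 ∨ ¬p1 ∨ ¬p5) forces p1 = False.
  then (p0 ∨ p1 ∨ p6) forces p6 = True.
Set p2 = True.
  then (¬p2 ∨ p7) forces p7 = True.
  then (¬p2 ∨ ¬p3 ∨ ¬p6 ∨ ¬p7) forces p3 = False.
Set p4 = True.
All clauses satisfied.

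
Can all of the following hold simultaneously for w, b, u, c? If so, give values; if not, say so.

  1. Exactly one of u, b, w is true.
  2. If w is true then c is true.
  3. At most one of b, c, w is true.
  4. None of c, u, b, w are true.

Case w = True:
  Constraint (4) is violated (w=T) — contradiction.
Case w = False:
  (4) forces c = False.
  (4) forces u = False.
  (1) with u=F, w=F forces b = True.
  Constraint (4) is violated (b=T) — contradiction.
Both cases fail — unsatisfiable.

UNSATISFIABLE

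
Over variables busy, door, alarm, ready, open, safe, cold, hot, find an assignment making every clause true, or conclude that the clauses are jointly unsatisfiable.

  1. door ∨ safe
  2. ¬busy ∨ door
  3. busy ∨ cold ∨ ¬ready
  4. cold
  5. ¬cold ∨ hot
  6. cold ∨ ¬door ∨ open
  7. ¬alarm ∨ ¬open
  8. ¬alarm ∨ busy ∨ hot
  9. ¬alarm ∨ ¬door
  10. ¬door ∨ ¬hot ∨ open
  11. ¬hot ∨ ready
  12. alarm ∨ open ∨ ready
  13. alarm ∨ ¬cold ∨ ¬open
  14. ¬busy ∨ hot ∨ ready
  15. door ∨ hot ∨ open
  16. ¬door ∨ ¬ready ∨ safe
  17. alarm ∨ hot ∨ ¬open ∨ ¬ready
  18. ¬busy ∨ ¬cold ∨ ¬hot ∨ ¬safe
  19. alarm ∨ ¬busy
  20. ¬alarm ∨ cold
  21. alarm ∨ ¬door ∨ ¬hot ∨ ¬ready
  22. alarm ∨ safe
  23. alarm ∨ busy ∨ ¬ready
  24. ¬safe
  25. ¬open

UNSATISFIABLE

Case open = True:
  Clause (¬open) is falsified — contradiction.
Case open = False:
  (cold) forces cold = True.
  (¬cold ∨ hot) forces hot = True.
  (¬door ∨ ¬hot ∨ open) forces door = False.
  (door ∨ safe) forces safe = True.
  Clause (¬safe) is falsified — contradiction.
Both cases fail, so the formula is unsatisfiable.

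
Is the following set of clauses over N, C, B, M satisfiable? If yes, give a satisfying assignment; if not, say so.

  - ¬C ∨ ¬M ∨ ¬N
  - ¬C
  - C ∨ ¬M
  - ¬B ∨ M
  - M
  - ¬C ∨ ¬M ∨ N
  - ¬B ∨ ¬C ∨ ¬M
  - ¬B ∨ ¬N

Case C = True:
  Clause (¬C) is falsified — contradiction.
Case C = False:
  (C ∨ ¬M) forces M = False.
  Clause (M) is falsified — contradiction.
Both cases fail, so the formula is unsatisfiable.

UNSATISFIABLE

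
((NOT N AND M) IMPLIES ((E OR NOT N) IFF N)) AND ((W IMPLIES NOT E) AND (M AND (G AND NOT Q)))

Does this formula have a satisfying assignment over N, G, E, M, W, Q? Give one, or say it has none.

N = True, G = True, E = True, M = True, W = False, Q = False

  (NOT N AND M) IMPLIES ((E OR NOT N) IFF N) = True
    NOT N AND M = False
      NOT N = False
    (E OR NOT N) IFF N = True
      E OR NOT N = True
        NOT N = False
  (W IMPLIES NOT E) AND (M AND (G AND NOT Q)) = True
    W IMPLIES NOT E = True
      NOT E = False
    M AND (G AND NOT Q) = True
      G AND NOT Q = True
        NOT Q = True
Both conjuncts True, so the formula holds.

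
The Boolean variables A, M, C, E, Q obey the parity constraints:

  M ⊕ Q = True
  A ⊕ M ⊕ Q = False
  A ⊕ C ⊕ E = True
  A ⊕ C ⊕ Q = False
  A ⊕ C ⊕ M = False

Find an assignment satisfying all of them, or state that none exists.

UNSATISFIABLE

Adding constraints 1, 4, 5 mod 2: every variable appears an even number of times on the left, so the left side is 0.
But the right sides sum to 1 (mod 2). 0 ≠ 1 — the system is inconsistent.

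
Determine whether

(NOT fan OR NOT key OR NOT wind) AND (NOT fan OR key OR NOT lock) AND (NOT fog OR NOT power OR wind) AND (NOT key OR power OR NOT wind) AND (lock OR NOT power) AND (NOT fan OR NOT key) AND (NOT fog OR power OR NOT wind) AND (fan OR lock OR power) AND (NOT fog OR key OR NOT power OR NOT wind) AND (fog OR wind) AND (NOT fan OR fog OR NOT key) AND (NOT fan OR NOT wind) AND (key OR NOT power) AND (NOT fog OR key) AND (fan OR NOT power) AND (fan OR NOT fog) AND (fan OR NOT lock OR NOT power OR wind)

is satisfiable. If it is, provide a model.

Set key = False.
  then (key OR NOT power) forces power = False.
  then (NOT fog OR key) forces fog = False.
  then (fog OR wind) forces wind = True.
  then (NOT fan OR NOT wind) forces fan = False.
  then (fan OR lock OR power) forces lock = True.
All clauses satisfied.

key = False, power = False, fog = False, wind = True, fan = False, lock = True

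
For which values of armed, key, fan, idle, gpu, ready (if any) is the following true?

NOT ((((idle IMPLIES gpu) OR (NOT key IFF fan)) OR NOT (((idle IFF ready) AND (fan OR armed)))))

armed: False, key: True, fan: True, idle: True, gpu: False, ready: True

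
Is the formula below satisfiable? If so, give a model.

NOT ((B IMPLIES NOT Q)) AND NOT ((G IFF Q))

B = True, G = False, Q = True

  NOT ((B IMPLIES NOT Q)) = True
    B IMPLIES NOT Q = False
      NOT Q = False
  NOT ((G IFF Q)) = True
    G IFF Q = False
Both conjuncts True, so the formula holds.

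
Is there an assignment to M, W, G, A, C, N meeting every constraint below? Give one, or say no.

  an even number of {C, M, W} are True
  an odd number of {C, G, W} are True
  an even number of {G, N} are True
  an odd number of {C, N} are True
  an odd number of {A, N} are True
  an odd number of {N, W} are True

M = False; W = False; G = True; A = False; C = False; N = True

{C, M, W}: 0 true → even ✓
{C, G, W}: 1 true → odd ✓
{G, N}: 2 true → even ✓
{C, N}: 1 true → odd ✓
{A, N}: 1 true → odd ✓
{N, W}: 1 true → odd ✓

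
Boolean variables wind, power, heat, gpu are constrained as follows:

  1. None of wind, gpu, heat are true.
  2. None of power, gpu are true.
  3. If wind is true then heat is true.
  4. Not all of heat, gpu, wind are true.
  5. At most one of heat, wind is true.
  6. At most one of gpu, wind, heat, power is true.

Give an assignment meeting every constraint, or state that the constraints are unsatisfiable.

wind=F; power=F; heat=F; gpu=F

  (1) {wind, gpu, heat}: 0 true — none ✓
  (2) {power, gpu}: 0 true — none ✓
  (3) wind=F ⇒ heat: vacuous ✓
  (4) {heat, gpu, wind}: 0/3 true — not all ✓
  (5) {heat, wind}: 0 true — at most one ✓
  (6) {gpu, wind, heat, power}: 0 true — at most one ✓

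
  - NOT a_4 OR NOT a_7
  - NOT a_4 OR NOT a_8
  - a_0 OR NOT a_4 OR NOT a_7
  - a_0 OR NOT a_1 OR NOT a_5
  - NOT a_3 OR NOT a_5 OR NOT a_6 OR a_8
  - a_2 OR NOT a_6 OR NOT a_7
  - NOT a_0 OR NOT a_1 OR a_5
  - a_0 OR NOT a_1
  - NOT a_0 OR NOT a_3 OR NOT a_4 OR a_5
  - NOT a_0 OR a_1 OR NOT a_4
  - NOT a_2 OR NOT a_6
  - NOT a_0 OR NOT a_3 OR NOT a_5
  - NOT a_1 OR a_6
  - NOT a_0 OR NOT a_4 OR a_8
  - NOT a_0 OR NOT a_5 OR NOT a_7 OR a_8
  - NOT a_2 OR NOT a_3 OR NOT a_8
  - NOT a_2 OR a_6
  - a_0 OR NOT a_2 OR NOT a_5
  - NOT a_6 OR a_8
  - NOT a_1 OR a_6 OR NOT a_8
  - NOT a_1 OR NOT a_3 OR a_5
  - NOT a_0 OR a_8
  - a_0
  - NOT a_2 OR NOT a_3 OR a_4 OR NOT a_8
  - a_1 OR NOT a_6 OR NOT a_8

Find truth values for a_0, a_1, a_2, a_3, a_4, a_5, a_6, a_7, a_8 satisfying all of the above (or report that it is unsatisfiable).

Unit clause (a_0) forces a_0 = True.
In (NOT a_0 OR a_8) only a_8 is left, so a_8 = True.
In (NOT a_4 OR NOT a_8) only NOT a_4 is left, so a_4 = False.
Set a_1 = False.
  then (a_1 OR NOT a_6 OR NOT a_8) forces a_6 = False.
  then (NOT a_2 OR a_6) forces a_2 = False.
Set a_3 = False.
Set a_5 = False.
Set a_7 = False.
All clauses satisfied.

a_0=T, a_1=F, a_2=F, a_3=F, a_4=F, a_5=F, a_6=F, a_7=F, a_8=T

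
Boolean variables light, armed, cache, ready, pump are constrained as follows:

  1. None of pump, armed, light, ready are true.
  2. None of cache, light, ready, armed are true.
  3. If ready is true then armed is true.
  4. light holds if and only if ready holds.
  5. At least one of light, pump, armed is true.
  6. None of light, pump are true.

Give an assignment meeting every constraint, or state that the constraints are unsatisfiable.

Case light = True:
  Constraint (1) is violated (light=T) — contradiction.
Case light = False:
  (1) forces pump = False.
  (1) forces armed = False.
  Constraint (5) is violated (light=F, pump=F, armed=F) — contradiction.
Both cases fail — unsatisfiable.

The formula is unsatisfiable.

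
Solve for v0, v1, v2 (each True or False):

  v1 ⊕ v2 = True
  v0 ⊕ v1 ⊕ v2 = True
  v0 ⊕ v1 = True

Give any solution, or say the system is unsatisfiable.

v0=F, v1=T, v2=F

v1 ⊕ v2 = T ⊕ F = True ✓
v0 ⊕ v1 ⊕ v2 = F ⊕ T ⊕ F = True ✓
v0 ⊕ v1 = F ⊕ T = True ✓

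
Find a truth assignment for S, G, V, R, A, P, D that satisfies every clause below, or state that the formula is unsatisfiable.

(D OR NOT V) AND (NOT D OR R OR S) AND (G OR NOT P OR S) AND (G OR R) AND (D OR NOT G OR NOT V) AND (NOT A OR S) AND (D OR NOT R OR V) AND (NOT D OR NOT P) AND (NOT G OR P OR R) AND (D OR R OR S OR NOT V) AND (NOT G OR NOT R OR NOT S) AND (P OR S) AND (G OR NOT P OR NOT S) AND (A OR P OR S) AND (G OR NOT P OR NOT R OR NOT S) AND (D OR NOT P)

S=T; G=F; V=T; R=T; A=T; P=F; D=T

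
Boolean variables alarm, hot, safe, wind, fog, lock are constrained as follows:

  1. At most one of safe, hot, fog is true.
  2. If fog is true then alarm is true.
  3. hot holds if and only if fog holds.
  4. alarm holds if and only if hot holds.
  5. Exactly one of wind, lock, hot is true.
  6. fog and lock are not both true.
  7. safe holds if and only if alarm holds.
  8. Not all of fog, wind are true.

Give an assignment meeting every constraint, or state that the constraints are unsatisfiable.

alarm: False; hot: False; safe: False; wind: False; fog: False; lock: True

  (1) {safe, hot, fog}: 0 true — at most one ✓
  (2) fog=F ⇒ alarm: vacuous ✓
  (3) hot=F, fog=F — same ✓
  (4) alarm=F, hot=F — same ✓
  (5) {wind, lock, hot}: 1 true — exactly one ✓
  (6) fog=F, lock=T — not both ✓
  (7) safe=F, alarm=F — same ✓
  (8) {fog, wind}: 0/2 true — not all ✓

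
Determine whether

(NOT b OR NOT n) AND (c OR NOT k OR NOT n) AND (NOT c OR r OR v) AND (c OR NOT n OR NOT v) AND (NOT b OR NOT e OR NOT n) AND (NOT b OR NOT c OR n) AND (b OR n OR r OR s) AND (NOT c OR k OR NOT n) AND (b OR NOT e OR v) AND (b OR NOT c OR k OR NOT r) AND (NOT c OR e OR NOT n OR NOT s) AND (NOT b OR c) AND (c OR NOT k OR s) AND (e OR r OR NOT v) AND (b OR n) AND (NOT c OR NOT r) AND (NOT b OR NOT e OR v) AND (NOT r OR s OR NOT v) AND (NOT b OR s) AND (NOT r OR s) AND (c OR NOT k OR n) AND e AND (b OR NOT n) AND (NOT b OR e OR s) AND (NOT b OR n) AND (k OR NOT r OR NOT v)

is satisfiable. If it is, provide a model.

The formula is unsatisfiable.

Case n = True:
  (NOT b OR NOT n) forces b = False.
  Clause (b OR NOT n) is falsified — contradiction.
Case n = False:
  (b OR n) forces b = True.
  Clause (NOT b OR n) is falsified — contradiction.
Both cases fail, so the formula is unsatisfiable.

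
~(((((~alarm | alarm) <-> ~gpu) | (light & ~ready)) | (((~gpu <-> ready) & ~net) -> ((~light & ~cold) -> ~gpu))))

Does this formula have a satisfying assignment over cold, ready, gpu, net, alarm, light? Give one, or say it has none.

cold = False, ready = False, gpu = True, net = False, alarm = True, light = False

  ~(((((~alarm | alarm) <-> ~gpu) | (light & ~ready)) | (((~gpu <-> ready) & ~net) -> ((~light & ~cold) -> ~gpu)))) = True
    (((~alarm | alarm) <-> ~gpu) | (light & ~ready)) | (((~gpu <-> ready) & ~net) -> ((~light & ~cold) -> ~gpu)) = False
      ((~alarm | alarm) <-> ~gpu) | (light & ~ready) = False
        (~alarm | alarm) <-> ~gpu = False
          ~alarm | alarm = True
            ~alarm = False
          ~gpu = False
        light & ~ready = False
          ~ready = True
      ((~gpu <-> ready) & ~net) -> ((~light & ~cold) -> ~gpu) = False
        (~gpu <-> ready) & ~net = True
          ~gpu <-> ready = True
            ~gpu = False
          ~net = True
        (~light & ~cold) -> ~gpu = False
          ~light & ~cold = True
            ~light = True
            ~cold = True
          ~gpu = False
The formula evaluates to True.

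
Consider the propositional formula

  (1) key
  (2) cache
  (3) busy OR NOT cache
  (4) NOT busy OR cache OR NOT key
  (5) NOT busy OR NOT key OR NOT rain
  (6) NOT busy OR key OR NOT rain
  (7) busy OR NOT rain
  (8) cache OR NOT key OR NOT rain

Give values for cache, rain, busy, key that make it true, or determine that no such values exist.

Unit clause (key) forces key = True.
Unit clause (cache) forces cache = True.
In (busy OR NOT cache) only busy is left, so busy = True.
In (NOT busy OR NOT key OR NOT rain) only NOT rain is left, so rain = False.
All clauses satisfied.

cache = True, rain = False, busy = True, key = True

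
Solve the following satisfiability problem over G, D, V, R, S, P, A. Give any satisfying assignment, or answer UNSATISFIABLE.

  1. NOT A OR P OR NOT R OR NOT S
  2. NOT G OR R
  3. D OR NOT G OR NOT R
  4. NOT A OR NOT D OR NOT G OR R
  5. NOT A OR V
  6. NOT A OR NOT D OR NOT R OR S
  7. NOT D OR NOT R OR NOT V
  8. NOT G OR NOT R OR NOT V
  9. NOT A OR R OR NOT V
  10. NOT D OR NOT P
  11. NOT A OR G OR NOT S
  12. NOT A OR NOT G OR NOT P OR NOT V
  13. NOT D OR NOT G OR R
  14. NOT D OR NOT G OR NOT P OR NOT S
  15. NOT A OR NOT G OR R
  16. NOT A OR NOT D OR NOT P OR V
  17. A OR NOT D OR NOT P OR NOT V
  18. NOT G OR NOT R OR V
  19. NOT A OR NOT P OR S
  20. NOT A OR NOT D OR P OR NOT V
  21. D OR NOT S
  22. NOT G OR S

Try G = True:
  (NOT G OR R) forces R = True.
  (D OR NOT G OR NOT R) forces D = True.
  (NOT D OR NOT R OR NOT V) forces V = False.
  clause (NOT G OR NOT R OR V) is falsified — backtrack.
So G = False.
Set D = False.
  then (D OR NOT S) forces S = False.
Set V = False.
  then (NOT A OR V) forces A = False.
Set R = True.
Set P = False.
All clauses satisfied.

G: False, D: False, V: False, R: True, S: False, P: False, A: False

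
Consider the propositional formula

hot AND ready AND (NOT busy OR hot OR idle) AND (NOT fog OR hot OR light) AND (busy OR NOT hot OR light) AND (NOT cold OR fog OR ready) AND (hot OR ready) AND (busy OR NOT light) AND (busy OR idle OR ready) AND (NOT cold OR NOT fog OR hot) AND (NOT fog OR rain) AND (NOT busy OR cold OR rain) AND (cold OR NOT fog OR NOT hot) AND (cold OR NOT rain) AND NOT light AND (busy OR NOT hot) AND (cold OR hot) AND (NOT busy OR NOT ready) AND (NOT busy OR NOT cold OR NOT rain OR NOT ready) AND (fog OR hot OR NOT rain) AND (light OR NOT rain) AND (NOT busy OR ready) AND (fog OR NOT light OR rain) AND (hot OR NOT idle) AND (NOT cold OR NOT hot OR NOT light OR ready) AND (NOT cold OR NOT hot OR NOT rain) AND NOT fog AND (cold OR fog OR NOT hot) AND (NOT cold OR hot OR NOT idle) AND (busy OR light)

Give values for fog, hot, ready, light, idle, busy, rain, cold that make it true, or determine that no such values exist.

No satisfying assignment exists.

Case hot = True:
  (ready) forces ready = True.
  (NOT light) forces light = False.
  (busy OR NOT hot OR light) forces busy = True.
  Clause (NOT busy OR NOT ready) is falsified — contradiction.
Case hot = False:
  Clause (hot) is falsified — contradiction.
Both cases fail, so the formula is unsatisfiable.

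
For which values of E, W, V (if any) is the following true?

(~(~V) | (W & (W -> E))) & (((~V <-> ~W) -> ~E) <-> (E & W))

E: True, W: True, V: False

  ~(~V) | (W & (W -> E)) = True
    ~(~V) = False
      ~V = True
    W & (W -> E) = True
      W -> E = True
  ((~V <-> ~W) -> ~E) <-> (E & W) = True
    (~V <-> ~W) -> ~E = True
      ~V <-> ~W = False
        ~V = True
        ~W = False
      ~E = False
    E & W = True
Both conjuncts True, so the formula holds.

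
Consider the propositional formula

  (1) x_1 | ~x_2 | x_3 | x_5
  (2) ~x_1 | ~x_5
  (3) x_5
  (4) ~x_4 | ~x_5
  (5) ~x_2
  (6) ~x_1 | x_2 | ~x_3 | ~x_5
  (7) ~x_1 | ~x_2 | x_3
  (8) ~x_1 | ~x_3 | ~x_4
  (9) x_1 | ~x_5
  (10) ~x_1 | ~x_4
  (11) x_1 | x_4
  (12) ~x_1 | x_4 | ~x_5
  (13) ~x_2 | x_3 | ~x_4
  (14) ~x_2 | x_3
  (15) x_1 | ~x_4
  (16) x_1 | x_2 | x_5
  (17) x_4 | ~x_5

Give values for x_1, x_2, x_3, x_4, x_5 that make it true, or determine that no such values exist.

The formula is unsatisfiable.

Case x_5 = True:
  (~x_1 | ~x_5) forces x_1 = False.
  Clause (x_1 | ~x_5) is falsified — contradiction.
Case x_5 = False:
  Clause (x_5) is falsified — contradiction.
Both cases fail, so the formula is unsatisfiable.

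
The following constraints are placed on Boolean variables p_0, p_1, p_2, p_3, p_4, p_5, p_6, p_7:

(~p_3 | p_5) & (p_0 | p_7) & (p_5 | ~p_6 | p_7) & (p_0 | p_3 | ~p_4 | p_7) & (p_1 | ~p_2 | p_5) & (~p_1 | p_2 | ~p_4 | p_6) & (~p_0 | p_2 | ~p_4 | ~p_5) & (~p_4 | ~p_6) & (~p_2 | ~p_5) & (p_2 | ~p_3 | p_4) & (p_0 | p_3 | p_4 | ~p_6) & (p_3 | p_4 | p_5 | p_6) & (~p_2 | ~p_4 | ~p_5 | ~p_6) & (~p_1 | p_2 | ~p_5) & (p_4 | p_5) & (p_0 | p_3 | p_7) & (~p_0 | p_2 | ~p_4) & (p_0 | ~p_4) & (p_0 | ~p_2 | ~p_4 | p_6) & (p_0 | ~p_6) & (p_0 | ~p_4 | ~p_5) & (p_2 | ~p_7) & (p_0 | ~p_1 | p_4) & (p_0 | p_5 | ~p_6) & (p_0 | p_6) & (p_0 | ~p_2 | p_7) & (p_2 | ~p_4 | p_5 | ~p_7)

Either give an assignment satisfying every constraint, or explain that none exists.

p_0 = True, p_1 = False, p_2 = False, p_3 = False, p_4 = False, p_5 = True, p_6 = True, p_7 = False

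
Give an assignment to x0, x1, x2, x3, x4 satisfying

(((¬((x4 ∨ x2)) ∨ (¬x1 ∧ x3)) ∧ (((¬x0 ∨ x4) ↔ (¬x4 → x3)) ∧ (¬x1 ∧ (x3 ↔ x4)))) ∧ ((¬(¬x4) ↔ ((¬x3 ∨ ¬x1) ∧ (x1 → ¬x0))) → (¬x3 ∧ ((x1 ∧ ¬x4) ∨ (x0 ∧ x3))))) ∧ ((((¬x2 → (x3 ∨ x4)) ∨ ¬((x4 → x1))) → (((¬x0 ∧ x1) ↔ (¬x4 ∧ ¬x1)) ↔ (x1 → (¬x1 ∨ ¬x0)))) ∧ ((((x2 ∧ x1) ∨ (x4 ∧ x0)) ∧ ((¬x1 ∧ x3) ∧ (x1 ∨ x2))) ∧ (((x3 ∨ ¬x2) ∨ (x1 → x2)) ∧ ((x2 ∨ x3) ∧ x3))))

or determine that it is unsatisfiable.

Case x1 = True: the conjunct ¬x1 is False.
Case x1 = False: the formula simplifies to (((¬((x4 ∨ x2)) ∨ x3) ∧ (((¬x0 ∨ x4) ↔ (¬x4 → x3)) ∧ (x3 ↔ x4))) ∧ (¬(¬x4) → (¬x3 ∧ (x0 ∧ x3)))) ∧ ((((¬x2 → (x3 ∨ x4)) ∨ ¬(¬x4)) → x4) ∧ (((x4 ∧ x0) ∧ (x3 ∧ x2)) ∧ ((x2 ∨ x3) ∧ x3))).
  x3 = True: simplifies to (((¬x0 ∨ x4) ∧ x4) ∧ ¬x4) ∧ (x4 ∧ ((x4 ∧ x0) ∧ x2)).
    x4 = True: the conjunct ¬x4 is False.
    x4 = False: the conjunct x4 is False.
  x3 = False: the conjunct x3 is False.
Both cases fail — unsatisfiable.

The formula is unsatisfiable.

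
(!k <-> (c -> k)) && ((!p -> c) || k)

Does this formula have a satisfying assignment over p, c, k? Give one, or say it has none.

p = True; c = False; k = False

  !k <-> (c -> k) = True
    !k = True
    c -> k = True
  (!p -> c) || k = True
    !p -> c = True
      !p = False
Both conjuncts True, so the formula holds.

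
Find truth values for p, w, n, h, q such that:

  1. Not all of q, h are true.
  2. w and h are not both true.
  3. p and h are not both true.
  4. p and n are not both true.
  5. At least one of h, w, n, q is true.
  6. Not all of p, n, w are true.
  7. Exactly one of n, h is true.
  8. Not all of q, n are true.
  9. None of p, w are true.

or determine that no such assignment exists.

p=F; w=F; n=T; h=F; q=F

  (1) {q, h}: 0/2 true — not all ✓
  (2) w=F, h=F — not both ✓
  (3) p=F, h=F — not both ✓
  (4) p=F, n=T — not both ✓
  (5) {h, w, n, q}: 1 true — at least one ✓
  (6) {p, n, w}: 1/3 true — not all ✓
  (7) {n, h}: 1 true — exactly one ✓
  (8) {q, n}: 1/2 true — not all ✓
  (9) {p, w}: 0 true — none ✓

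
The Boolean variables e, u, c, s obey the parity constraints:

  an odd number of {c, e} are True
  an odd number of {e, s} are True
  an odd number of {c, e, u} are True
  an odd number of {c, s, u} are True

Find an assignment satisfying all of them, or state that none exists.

The formula is unsatisfiable.

Adding constraints 2, 3, 4 mod 2: every variable appears an even number of times on the left, so the left side is 0.
But the right sides sum to 1 (mod 2). 0 ≠ 1 — the system is inconsistent.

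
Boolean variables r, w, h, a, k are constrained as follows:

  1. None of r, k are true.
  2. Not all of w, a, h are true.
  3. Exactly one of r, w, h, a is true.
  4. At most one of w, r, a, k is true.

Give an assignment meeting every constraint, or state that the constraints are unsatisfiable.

r = False, w = True, h = False, a = False, k = False

  (1) {r, k}: 0 true — none ✓
  (2) {w, a, h}: 1/3 true — not all ✓
  (3) {r, w, h, a}: 1 true — exactly one ✓
  (4) {w, r, a, k}: 1 true — at most one ✓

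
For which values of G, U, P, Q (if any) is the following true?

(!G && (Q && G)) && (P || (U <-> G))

Unsatisfiable — no assignment works.

Case G = True: the conjunct !G is False.
Case G = False: the conjunct G is False.
Both cases fail — unsatisfiable.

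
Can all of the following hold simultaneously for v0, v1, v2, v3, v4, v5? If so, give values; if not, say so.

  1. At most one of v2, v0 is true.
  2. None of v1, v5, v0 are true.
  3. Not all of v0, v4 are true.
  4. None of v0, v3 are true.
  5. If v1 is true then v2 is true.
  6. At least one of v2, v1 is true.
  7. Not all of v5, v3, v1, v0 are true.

v0: False; v1: False; v2: True; v3: False; v4: False; v5: False

  (1) {v2, v0}: 1 true — at most one ✓
  (2) {v1, v5, v0}: 0 true — none ✓
  (3) {v0, v4}: 0/2 true — not all ✓
  (4) {v0, v3}: 0 true — none ✓
  (5) v1=F ⇒ v2: vacuous ✓
  (6) {v2, v1}: 1 true — at least one ✓
  (7) {v5, v3, v1, v0}: 0/4 true — not all ✓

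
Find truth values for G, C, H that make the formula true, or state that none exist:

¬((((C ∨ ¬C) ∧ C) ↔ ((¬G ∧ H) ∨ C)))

G=F; C=F; H=T

  ¬((((C ∨ ¬C) ∧ C) ↔ ((¬G ∧ H) ∨ C))) = True
    ((C ∨ ¬C) ∧ C) ↔ ((¬G ∧ H) ∨ C) = False
      (C ∨ ¬C) ∧ C = False
        C ∨ ¬C = True
          ¬C = True
      (¬G ∧ H) ∨ C = True
        ¬G ∧ H = True
          ¬G = True
The formula evaluates to True.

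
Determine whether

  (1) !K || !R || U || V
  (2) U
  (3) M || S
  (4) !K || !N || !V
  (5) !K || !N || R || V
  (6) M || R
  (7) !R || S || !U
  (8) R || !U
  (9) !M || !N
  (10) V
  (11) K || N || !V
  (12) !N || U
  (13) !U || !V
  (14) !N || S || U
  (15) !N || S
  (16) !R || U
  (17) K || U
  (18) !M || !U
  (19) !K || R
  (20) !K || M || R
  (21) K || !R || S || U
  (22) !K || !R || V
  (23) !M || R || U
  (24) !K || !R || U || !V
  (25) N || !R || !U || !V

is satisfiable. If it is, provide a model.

Case V = True:
  (U) forces U = True.
  Clause (!U || !V) is falsified — contradiction.
Case V = False:
  Clause (V) is falsified — contradiction.
Both cases fail, so the formula is unsatisfiable.

No satisfying assignment exists.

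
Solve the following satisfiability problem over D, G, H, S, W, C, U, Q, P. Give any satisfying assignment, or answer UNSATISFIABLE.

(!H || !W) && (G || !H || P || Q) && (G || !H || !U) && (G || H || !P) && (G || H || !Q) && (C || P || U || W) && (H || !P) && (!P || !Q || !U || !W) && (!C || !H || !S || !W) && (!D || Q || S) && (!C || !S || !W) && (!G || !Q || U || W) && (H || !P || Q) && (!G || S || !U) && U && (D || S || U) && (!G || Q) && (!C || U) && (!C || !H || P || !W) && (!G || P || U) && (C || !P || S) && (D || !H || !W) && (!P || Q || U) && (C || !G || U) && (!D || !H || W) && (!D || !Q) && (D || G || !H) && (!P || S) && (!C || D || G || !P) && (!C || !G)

Unit clause (U) forces U = True.
Set D = False.
Set G = False.
  then (G || !H || !U) forces H = False.
  then (G || H || !P) forces P = False.
  then (G || H || !Q) forces Q = False.
Set S = False.
Set W = False.
Set C = True.
All clauses satisfied.

D = False, G = False, H = False, S = False, W = False, C = True, U = True, Q = False, P = False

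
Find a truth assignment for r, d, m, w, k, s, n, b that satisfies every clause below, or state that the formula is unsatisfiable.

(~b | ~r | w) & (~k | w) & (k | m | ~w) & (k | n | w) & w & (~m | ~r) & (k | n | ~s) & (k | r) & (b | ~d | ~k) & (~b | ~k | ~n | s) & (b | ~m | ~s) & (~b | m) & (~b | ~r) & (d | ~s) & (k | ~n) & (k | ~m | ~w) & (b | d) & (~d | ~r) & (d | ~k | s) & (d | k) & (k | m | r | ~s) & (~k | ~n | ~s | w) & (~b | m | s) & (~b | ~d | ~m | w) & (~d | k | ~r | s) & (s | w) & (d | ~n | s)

r: False, d: True, m: True, w: True, k: True, s: True, n: False, b: True

Unit clause (w) forces w = True.
Try r = True:
  (~m | ~r) forces m = False.
  (k | m | ~w) forces k = True.
  (~b | m) forces b = False.
  (b | ~d | ~k) forces d = False.
  clause (b | d) is falsified — backtrack.
So r = False.
  then (k | r) forces k = True.
Set d = True.
  then (b | ~d | ~k) forces b = True.
  then (~b | m) forces m = True.
Set s = True.
Set n = False.
All clauses satisfied.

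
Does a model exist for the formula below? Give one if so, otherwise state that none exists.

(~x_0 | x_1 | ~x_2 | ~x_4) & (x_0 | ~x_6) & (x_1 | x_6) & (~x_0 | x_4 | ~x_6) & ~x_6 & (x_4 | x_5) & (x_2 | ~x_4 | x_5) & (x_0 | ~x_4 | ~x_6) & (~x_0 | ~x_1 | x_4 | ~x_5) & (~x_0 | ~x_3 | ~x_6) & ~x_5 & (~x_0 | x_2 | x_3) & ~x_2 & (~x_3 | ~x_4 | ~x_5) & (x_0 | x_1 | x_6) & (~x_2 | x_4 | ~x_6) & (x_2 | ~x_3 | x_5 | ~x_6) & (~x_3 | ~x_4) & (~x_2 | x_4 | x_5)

Case x_2 = True:
  Clause (~x_2) is falsified — contradiction.
Case x_2 = False:
  (~x_6) forces x_6 = False.
  (x_1 | x_6) forces x_1 = True.
  (~x_5) forces x_5 = False.
  (x_4 | x_5) forces x_4 = True.
  Clause (x_2 | ~x_4 | x_5) is falsified — contradiction.
Both cases fail, so the formula is unsatisfiable.

Unsatisfiable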